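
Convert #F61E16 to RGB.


F6 → 246 (R)
1E → 30 (G)
16 → 22 (B)
= RGB(246, 30, 22)


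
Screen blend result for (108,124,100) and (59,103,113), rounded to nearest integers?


Screen: C = 255 - (255-A)×(255-B)/255, rounded to nearest integer
R: 255 - (255-108)×(255-59)/255 = 255 - 28812/255 ≈ 255 - 112.988 = 142.012 → 142
G: 255 - (255-124)×(255-103)/255 = 255 - 19912/255 ≈ 255 - 78.086 = 176.914 → 177
B: 255 - (255-100)×(255-113)/255 = 255 - 22010/255 ≈ 255 - 86.314 = 168.686 → 169
= RGB(142, 177, 169)


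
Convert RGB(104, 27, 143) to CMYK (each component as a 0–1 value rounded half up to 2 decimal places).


R'=104/255≈0.4078, G'=27/255≈0.1059, B'=143/255≈0.5608
K = 1 - max(R',G',B') = 1 - 143/255 = 112/255 = 0.43921… → 0.44
(1-R'-K)/(1-K) simplifies to (max-R)/max with max = 143:
C = (143-104)/143 = 39/143 = 0.27272… → 0.27
M = (143-27)/143 = 116/143 = 0.81118… → 0.81
Y = (143-143)/143 = 0/143 = 0 → 0.00
= CMYK(0.27, 0.81, 0.00, 0.44)


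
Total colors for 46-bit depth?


Colors = 2^bits = 2^46
= 70,368,744,177,664 colors


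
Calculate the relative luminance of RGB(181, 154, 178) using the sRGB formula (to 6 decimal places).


Linearize each channel (sRGB transfer function): c = v/255; c_lin = c/12.92 if c ≤ 0.04045, else ((c+0.055)/1.055)^2.4
  R: 181/255 ≈ 0.709804 > 0.04045 → ((0.709804+0.055)/1.055)^2.4 ≈ 0.462077
  G: 154/255 ≈ 0.603922 > 0.04045 → ((0.603922+0.055)/1.055)^2.4 ≈ 0.323143
  B: 178/255 ≈ 0.698039 > 0.04045 → ((0.698039+0.055)/1.055)^2.4 ≈ 0.445201
R_lin = 0.462077, G_lin = 0.323143, B_lin = 0.445201
L = 0.2126×R + 0.7152×G + 0.0722×B
L = 0.2126×0.462077 + 0.7152×0.323143 + 0.0722×0.445201
L ≈ 0.361493


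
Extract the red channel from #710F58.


Color: #710F58
R = 71 = 113
G = 0F = 15
B = 58 = 88
Red = 113


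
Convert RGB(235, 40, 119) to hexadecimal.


R = 235 → EB (hex)
G = 40 → 28 (hex)
B = 119 → 77 (hex)
Hex = #EB2877


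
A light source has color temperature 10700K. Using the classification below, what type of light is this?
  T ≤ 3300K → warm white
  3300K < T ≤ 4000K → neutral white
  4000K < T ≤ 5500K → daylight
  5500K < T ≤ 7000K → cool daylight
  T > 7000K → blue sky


Temperature: 10700K
10700K > 7000K → blue sky
Classification: blue sky


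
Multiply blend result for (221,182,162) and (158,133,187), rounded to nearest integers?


Multiply: C = A×B/255, rounded to nearest integer
R: 221×158/255 = 34918/255 ≈ 136.933 → 137
G: 182×133/255 = 24206/255 ≈ 94.925 → 95
B: 162×187/255 = 30294/255 ≈ 118.800 → 119
= RGB(137, 95, 119)


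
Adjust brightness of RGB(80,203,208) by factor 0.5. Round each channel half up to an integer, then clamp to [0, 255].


Multiply each channel by 0.5, round half up, clamp to [0, 255]
R: 80×0.5 = 40
G: 203×0.5 = 101.5 → round → 102
B: 208×0.5 = 104
= RGB(40, 102, 104)


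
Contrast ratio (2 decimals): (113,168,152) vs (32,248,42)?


Linearize each sRGB channel c=v/255: c/12.92 if c ≤ 0.04045 else ((c+0.055)/1.055)^2.4
L = 0.2126×R_lin + 0.7152×G_lin + 0.0722×B_lin
Color 1 (113,168,152):
  R=113: 113/255≈0.4431 > 0.04045 → ((0.4431+0.055)/1.055)^2.4 ≈ 0.16513
  G=168: 168/255≈0.6588 > 0.04045 → ((0.6588+0.055)/1.055)^2.4 ≈ 0.39157
  B=152: 152/255≈0.5961 > 0.04045 → ((0.5961+0.055)/1.055)^2.4 ≈ 0.31399
  L1 = 0.2126×0.16513 + 0.7152×0.39157 + 0.0722×0.31399 ≈ 0.33783
Color 2 (32,248,42):
  R=32: 32/255≈0.1255 > 0.04045 → ((0.1255+0.055)/1.055)^2.4 ≈ 0.01444
  G=248: 248/255≈0.9725 > 0.04045 → ((0.9725+0.055)/1.055)^2.4 ≈ 0.93869
  B=42: 42/255≈0.1647 > 0.04045 → ((0.1647+0.055)/1.055)^2.4 ≈ 0.02315
  L2 = 0.2126×0.01444 + 0.7152×0.93869 + 0.0722×0.02315 ≈ 0.67609
Lighter = 0.67609, Darker = 0.33783
Ratio = (L_lighter + 0.05) / (L_darker + 0.05)
Ratio = (0.67609 + 0.05) / (0.33783 + 0.05) = 0.72609 / 0.38783 ≈ 1.8722
Ratio ≈ 1.87:1


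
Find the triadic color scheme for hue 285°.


Triadic: equally spaced at 120° intervals
H1 = 285°
H2 = (285 + 120) mod 360 = 45°
H3 = (285 + 240) mod 360 = 165°
Triadic = 285°, 45°, 165°


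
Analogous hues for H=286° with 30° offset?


Base hue: 286°
Left analog: (286 - 30) mod 360 = 256°
Right analog: (286 + 30) mod 360 = 316°
Analogous hues = 256° and 316°


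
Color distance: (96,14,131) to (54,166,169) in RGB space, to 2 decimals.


d = √[(R₁-R₂)² + (G₁-G₂)² + (B₁-B₂)²]
d = √[(96-54)² + (14-166)² + (131-169)²]
d = √[1764 + 23104 + 1444]
d = √26312
d ≈ 162.21


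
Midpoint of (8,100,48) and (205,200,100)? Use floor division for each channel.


Midpoint: each channel = ⌊(C₁+C₂)/2⌋
R: ⌊(8+205)/2⌋ = 106
G: ⌊(100+200)/2⌋ = 150
B: ⌊(48+100)/2⌋ = 74
= RGB(106, 150, 74)


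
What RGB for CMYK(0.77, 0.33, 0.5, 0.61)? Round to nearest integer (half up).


R = 255 × (1-C) × (1-K) = 255 × 0.23 × 0.39 = 22.8735 → 23
G = 255 × (1-M) × (1-K) = 255 × 0.67 × 0.39 = 66.6315 → 67
B = 255 × (1-Y) × (1-K) = 255 × 0.50 × 0.39 = 49.725 → 50
= RGB(23, 67, 50)


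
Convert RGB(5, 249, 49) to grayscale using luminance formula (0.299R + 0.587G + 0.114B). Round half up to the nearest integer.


Gray = 0.299×R + 0.587×G + 0.114×B
Gray = 0.299×5 + 0.587×249 + 0.114×49
Gray = 1.495 + 146.163 + 5.586
Gray = 153.244 → round half up → 153
Gray = 153


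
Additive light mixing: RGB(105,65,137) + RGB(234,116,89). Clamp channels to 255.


Additive: each channel = min(255, C₁+C₂)
R: 105+234 = 339 → 255
G: 65+116 = 181 → 181
B: 137+89 = 226 → 226
= RGB(255, 181, 226)


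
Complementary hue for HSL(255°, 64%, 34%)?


Complement = opposite side of color wheel = hue + 180°
H' = (255 + 180) mod 360 = 75°
S and L unchanged.
= HSL(75°, 64%, 34%)


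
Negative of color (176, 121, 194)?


Invert: (255-R, 255-G, 255-B)
R: 255-176 = 79
G: 255-121 = 134
B: 255-194 = 61
= RGB(79, 134, 61)


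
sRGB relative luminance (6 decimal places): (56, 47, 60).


Linearize each channel (sRGB transfer function): c = v/255; c_lin = c/12.92 if c ≤ 0.04045, else ((c+0.055)/1.055)^2.4
  R: 56/255 ≈ 0.219608 > 0.04045 → ((0.219608+0.055)/1.055)^2.4 ≈ 0.039546
  G: 47/255 ≈ 0.184314 > 0.04045 → ((0.184314+0.055)/1.055)^2.4 ≈ 0.028426
  B: 60/255 ≈ 0.235294 > 0.04045 → ((0.235294+0.055)/1.055)^2.4 ≈ 0.045186
R_lin = 0.039546, G_lin = 0.028426, B_lin = 0.045186
L = 0.2126×R + 0.7152×G + 0.0722×B
L = 0.2126×0.039546 + 0.7152×0.028426 + 0.0722×0.045186
L ≈ 0.032000


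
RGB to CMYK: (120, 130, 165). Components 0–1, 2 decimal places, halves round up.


R'=120/255≈0.4706, G'=130/255≈0.5098, B'=165/255≈0.6471
K = 1 - max(R',G',B') = 1 - 165/255 = 90/255 = 0.35294… → 0.35
(1-R'-K)/(1-K) simplifies to (max-R)/max with max = 165:
C = (165-120)/165 = 45/165 = 0.27272… → 0.27
M = (165-130)/165 = 35/165 = 0.21212… → 0.21
Y = (165-165)/165 = 0/165 = 0 → 0.00
= CMYK(0.27, 0.21, 0.00, 0.35)


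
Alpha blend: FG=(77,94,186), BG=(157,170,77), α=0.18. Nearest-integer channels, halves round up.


C = α×F + (1-α)×B, with 1-α = 0.82
R: 0.18×77 + 0.82×157 = 13.86 + 128.74 = 142.60 → 143
G: 0.18×94 + 0.82×170 = 16.92 + 139.40 = 156.32 → 156
B: 0.18×186 + 0.82×77 = 33.48 + 63.14 = 96.62 → 97
= RGB(143, 156, 97)


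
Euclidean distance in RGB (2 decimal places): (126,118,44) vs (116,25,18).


d = √[(R₁-R₂)² + (G₁-G₂)² + (B₁-B₂)²]
d = √[(126-116)² + (118-25)² + (44-18)²]
d = √[100 + 8649 + 676]
d = √9425
d ≈ 97.08


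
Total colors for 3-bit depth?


Colors = 2^bits = 2^3
= 8 colors


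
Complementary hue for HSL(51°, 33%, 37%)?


Complement = opposite side of color wheel = hue + 180°
H' = (51 + 180) mod 360 = 231°
S and L unchanged.
= HSL(231°, 33%, 37%)


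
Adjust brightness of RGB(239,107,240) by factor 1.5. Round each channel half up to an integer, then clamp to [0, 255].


Multiply each channel by 1.5, round half up, clamp to [0, 255]
R: 239×1.5 = 358.5 → round → 359 → clamp → 255
G: 107×1.5 = 160.5 → round → 161
B: 240×1.5 = 360 → clamp → 255
= RGB(255, 161, 255)


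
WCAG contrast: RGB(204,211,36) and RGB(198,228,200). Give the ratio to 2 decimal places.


Linearize each sRGB channel c=v/255: c/12.92 if c ≤ 0.04045 else ((c+0.055)/1.055)^2.4
L = 0.2126×R_lin + 0.7152×G_lin + 0.0722×B_lin
Color 1 (204,211,36):
  R=204: 204/255≈0.8000 > 0.04045 → ((0.8000+0.055)/1.055)^2.4 ≈ 0.60383
  G=211: 211/255≈0.8275 > 0.04045 → ((0.8275+0.055)/1.055)^2.4 ≈ 0.65141
  B=36: 36/255≈0.1412 > 0.04045 → ((0.1412+0.055)/1.055)^2.4 ≈ 0.01764
  L1 = 0.2126×0.60383 + 0.7152×0.65141 + 0.0722×0.01764 ≈ 0.59553
Color 2 (198,228,200):
  R=198: 198/255≈0.7765 > 0.04045 → ((0.7765+0.055)/1.055)^2.4 ≈ 0.56471
  G=228: 228/255≈0.8941 > 0.04045 → ((0.8941+0.055)/1.055)^2.4 ≈ 0.77582
  B=200: 200/255≈0.7843 > 0.04045 → ((0.7843+0.055)/1.055)^2.4 ≈ 0.57758
  L2 = 0.2126×0.56471 + 0.7152×0.77582 + 0.0722×0.57758 ≈ 0.71663
Lighter = 0.71663, Darker = 0.59553
Ratio = (L_lighter + 0.05) / (L_darker + 0.05)
Ratio = (0.71663 + 0.05) / (0.59553 + 0.05) = 0.76663 / 0.64553 ≈ 1.1876
Ratio ≈ 1.19:1


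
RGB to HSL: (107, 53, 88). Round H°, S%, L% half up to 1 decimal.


Normalize: R'=107/255≈0.4196, G'=53/255≈0.2078, B'=88/255≈0.3451
Max=107/255, Min=53/255, Δ=Max-Min=54/255
L = (Max+Min)/2 = (107+53)/510 = 160/510 = 0.31372… → L = 31.4%
L ≤ 0.5 → S = Δ/(Max+Min) = 54/(107+53) = 54/160 = 0.3375 → S = 33.8%
(the 1/255 factors cancel in S and H, so raw channel differences can be used)
Max is R' → H = 60 × (((G-B)/Δ) mod 6) = 60 × (((53-88)/54) mod 6)
  (-35)/54 = -0.6481…; negative, so add 6 → 5.3518…
  H = 60 × 5.3518… = 321.111…° → H = 321.1°
= HSL(321.1°, 33.8%, 31.4%)


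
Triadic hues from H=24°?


Triadic: equally spaced at 120° intervals
H1 = 24°
H2 = (24 + 120) mod 360 = 144°
H3 = (24 + 240) mod 360 = 264°
Triadic = 24°, 144°, 264°


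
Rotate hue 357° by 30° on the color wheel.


New hue = (H + rotation) mod 360
New hue = (357 + 30) mod 360
= 387 mod 360
= 27°


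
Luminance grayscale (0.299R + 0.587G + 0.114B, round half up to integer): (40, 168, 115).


Gray = 0.299×R + 0.587×G + 0.114×B
Gray = 0.299×40 + 0.587×168 + 0.114×115
Gray = 11.960 + 98.616 + 13.110
Gray = 123.686 → round half up → 124
Gray = 124


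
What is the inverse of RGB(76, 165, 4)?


Invert: (255-R, 255-G, 255-B)
R: 255-76 = 179
G: 255-165 = 90
B: 255-4 = 251
= RGB(179, 90, 251)


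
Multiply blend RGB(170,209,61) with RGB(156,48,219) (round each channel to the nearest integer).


Multiply: C = A×B/255, rounded to nearest integer
R: 170×156/255 = 26520/255 ≈ 104.000 → 104
G: 209×48/255 = 10032/255 ≈ 39.341 → 39
B: 61×219/255 = 13359/255 ≈ 52.388 → 52
= RGB(104, 39, 52)


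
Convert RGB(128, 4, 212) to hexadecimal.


R = 128 → 80 (hex)
G = 4 → 04 (hex)
B = 212 → D4 (hex)
Hex = #8004D4


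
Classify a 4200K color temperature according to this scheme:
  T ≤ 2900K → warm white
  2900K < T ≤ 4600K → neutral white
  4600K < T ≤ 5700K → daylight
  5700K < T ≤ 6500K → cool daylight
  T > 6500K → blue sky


Temperature: 4200K
2900K < 4200K ≤ 4600K → neutral white
Classification: neutral white


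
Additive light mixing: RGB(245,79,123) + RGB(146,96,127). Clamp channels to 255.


Additive: each channel = min(255, C₁+C₂)
R: 245+146 = 391 → 255
G: 79+96 = 175 → 175
B: 123+127 = 250 → 250
= RGB(255, 175, 250)


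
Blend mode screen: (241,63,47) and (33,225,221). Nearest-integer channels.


Screen: C = 255 - (255-A)×(255-B)/255, rounded to nearest integer
R: 255 - (255-241)×(255-33)/255 = 255 - 3108/255 ≈ 255 - 12.188 = 242.812 → 243
G: 255 - (255-63)×(255-225)/255 = 255 - 5760/255 ≈ 255 - 22.588 = 232.412 → 232
B: 255 - (255-47)×(255-221)/255 = 255 - 7072/255 ≈ 255 - 27.733 = 227.267 → 227
= RGB(243, 232, 227)


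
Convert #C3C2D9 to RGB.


C3 → 195 (R)
C2 → 194 (G)
D9 → 217 (B)
= RGB(195, 194, 217)


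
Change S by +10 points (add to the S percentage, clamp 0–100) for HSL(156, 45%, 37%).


Original S = 45%
Adjustment = +10 percentage points
New S = 45 + (10) = 55
Clamp to [0, 100] → 55
= HSL(156°, 55%, 37%)


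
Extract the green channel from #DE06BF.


Color: #DE06BF
R = DE = 222
G = 06 = 6
B = BF = 191
Green = 6


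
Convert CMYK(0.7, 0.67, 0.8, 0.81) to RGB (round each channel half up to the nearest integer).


R = 255 × (1-C) × (1-K) = 255 × 0.30 × 0.19 = 14.535 → 15
G = 255 × (1-M) × (1-K) = 255 × 0.33 × 0.19 = 15.9885 → 16
B = 255 × (1-Y) × (1-K) = 255 × 0.20 × 0.19 = 9.69 → 10
= RGB(15, 16, 10)


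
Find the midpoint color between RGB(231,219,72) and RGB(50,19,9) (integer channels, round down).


Midpoint: each channel = ⌊(C₁+C₂)/2⌋
R: ⌊(231+50)/2⌋ = 140
G: ⌊(219+19)/2⌋ = 119
B: ⌊(72+9)/2⌋ = 40
= RGB(140, 119, 40)


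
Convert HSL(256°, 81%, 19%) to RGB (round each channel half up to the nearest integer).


H=256°, S=0.81, L=0.19
C = (1-|2L-1|)×S = (1-|-0.62|)×0.81 = 0.3078
H' = H/60 = 256/60 ≈ 4.2667; X = C×(1-|H' mod 2 - 1|) = 0.08208
m = L - C/2 = 0.19 - 0.1539 = 0.0361
Sector ⌊H'⌋ = 4 → (R',G',B') = (0.08208, 0.0, 0.3078)
RGB = ((R'+m)×255, (G'+m)×255, (B'+m)×255) = (30.1359, 9.2055, 87.6945)
Round half up → RGB(30, 9, 88)


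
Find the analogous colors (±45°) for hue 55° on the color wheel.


Base hue: 55°
Left analog: (55 - 45) mod 360 = 10°
Right analog: (55 + 45) mod 360 = 100°
Analogous hues = 10° and 100°


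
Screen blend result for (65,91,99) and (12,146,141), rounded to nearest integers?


Screen: C = 255 - (255-A)×(255-B)/255, rounded to nearest integer
R: 255 - (255-65)×(255-12)/255 = 255 - 46170/255 ≈ 255 - 181.059 = 73.941 → 74
G: 255 - (255-91)×(255-146)/255 = 255 - 17876/255 ≈ 255 - 70.102 = 184.898 → 185
B: 255 - (255-99)×(255-141)/255 = 255 - 17784/255 ≈ 255 - 69.741 = 185.259 → 185
= RGB(74, 185, 185)


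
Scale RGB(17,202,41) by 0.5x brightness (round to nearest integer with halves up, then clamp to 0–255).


Multiply each channel by 0.5, round half up, clamp to [0, 255]
R: 17×0.5 = 8.5 → round → 9
G: 202×0.5 = 101
B: 41×0.5 = 20.5 → round → 21
= RGB(9, 101, 21)


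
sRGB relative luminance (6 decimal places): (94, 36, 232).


Linearize each channel (sRGB transfer function): c = v/255; c_lin = c/12.92 if c ≤ 0.04045, else ((c+0.055)/1.055)^2.4
  R: 94/255 ≈ 0.368627 > 0.04045 → ((0.368627+0.055)/1.055)^2.4 ≈ 0.111932
  G: 36/255 ≈ 0.141176 > 0.04045 → ((0.141176+0.055)/1.055)^2.4 ≈ 0.017642
  B: 232/255 ≈ 0.909804 > 0.04045 → ((0.909804+0.055)/1.055)^2.4 ≈ 0.806952
R_lin = 0.111932, G_lin = 0.017642, B_lin = 0.806952
L = 0.2126×R + 0.7152×G + 0.0722×B
L = 0.2126×0.111932 + 0.7152×0.017642 + 0.0722×0.806952
L ≈ 0.094676


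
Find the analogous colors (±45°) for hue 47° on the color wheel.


Base hue: 47°
Left analog: (47 - 45) mod 360 = 2°
Right analog: (47 + 45) mod 360 = 92°
Analogous hues = 2° and 92°


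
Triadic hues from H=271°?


Triadic: equally spaced at 120° intervals
H1 = 271°
H2 = (271 + 120) mod 360 = 31°
H3 = (271 + 240) mod 360 = 151°
Triadic = 271°, 31°, 151°


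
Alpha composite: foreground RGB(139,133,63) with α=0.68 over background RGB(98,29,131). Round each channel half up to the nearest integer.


C = α×F + (1-α)×B, with 1-α = 0.32
R: 0.68×139 + 0.32×98 = 94.52 + 31.36 = 125.88 → 126
G: 0.68×133 + 0.32×29 = 90.44 + 9.28 = 99.72 → 100
B: 0.68×63 + 0.32×131 = 42.84 + 41.92 = 84.76 → 85
= RGB(126, 100, 85)


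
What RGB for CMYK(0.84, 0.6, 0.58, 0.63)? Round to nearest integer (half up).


R = 255 × (1-C) × (1-K) = 255 × 0.16 × 0.37 = 15.096 → 15
G = 255 × (1-M) × (1-K) = 255 × 0.40 × 0.37 = 37.74 → 38
B = 255 × (1-Y) × (1-K) = 255 × 0.42 × 0.37 = 39.627 → 40
= RGB(15, 38, 40)


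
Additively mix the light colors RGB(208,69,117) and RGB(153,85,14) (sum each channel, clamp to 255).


Additive: each channel = min(255, C₁+C₂)
R: 208+153 = 361 → 255
G: 69+85 = 154 → 154
B: 117+14 = 131 → 131
= RGB(255, 154, 131)


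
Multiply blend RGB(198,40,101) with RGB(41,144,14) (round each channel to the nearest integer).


Multiply: C = A×B/255, rounded to nearest integer
R: 198×41/255 = 8118/255 ≈ 31.835 → 32
G: 40×144/255 = 5760/255 ≈ 22.588 → 23
B: 101×14/255 = 1414/255 ≈ 5.545 → 6
= RGB(32, 23, 6)


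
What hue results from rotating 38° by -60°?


New hue = (H + rotation) mod 360
New hue = (38 -60) mod 360
= -22 mod 360
= 338°


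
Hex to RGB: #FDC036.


FD → 253 (R)
C0 → 192 (G)
36 → 54 (B)
= RGB(253, 192, 54)


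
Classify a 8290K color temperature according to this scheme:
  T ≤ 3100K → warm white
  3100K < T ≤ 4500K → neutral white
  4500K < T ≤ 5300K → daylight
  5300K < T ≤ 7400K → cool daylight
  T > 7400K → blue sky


Temperature: 8290K
8290K > 7400K → blue sky
Classification: blue sky


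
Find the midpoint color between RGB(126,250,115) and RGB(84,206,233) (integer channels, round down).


Midpoint: each channel = ⌊(C₁+C₂)/2⌋
R: ⌊(126+84)/2⌋ = 105
G: ⌊(250+206)/2⌋ = 228
B: ⌊(115+233)/2⌋ = 174
= RGB(105, 228, 174)


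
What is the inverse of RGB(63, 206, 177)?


Invert: (255-R, 255-G, 255-B)
R: 255-63 = 192
G: 255-206 = 49
B: 255-177 = 78
= RGB(192, 49, 78)


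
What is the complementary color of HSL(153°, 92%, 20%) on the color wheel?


Complement = opposite side of color wheel = hue + 180°
H' = (153 + 180) mod 360 = 333°
S and L unchanged.
= HSL(333°, 92%, 20%)


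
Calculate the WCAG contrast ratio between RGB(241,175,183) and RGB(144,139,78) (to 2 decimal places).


Linearize each sRGB channel c=v/255: c/12.92 if c ≤ 0.04045 else ((c+0.055)/1.055)^2.4
L = 0.2126×R_lin + 0.7152×G_lin + 0.0722×B_lin
Color 1 (241,175,183):
  R=241: 241/255≈0.9451 > 0.04045 → ((0.9451+0.055)/1.055)^2.4 ≈ 0.87962
  G=175: 175/255≈0.6863 > 0.04045 → ((0.6863+0.055)/1.055)^2.4 ≈ 0.42869
  B=183: 183/255≈0.7176 > 0.04045 → ((0.7176+0.055)/1.055)^2.4 ≈ 0.47353
  L1 = 0.2126×0.87962 + 0.7152×0.42869 + 0.0722×0.47353 ≈ 0.52780
Color 2 (144,139,78):
  R=144: 144/255≈0.5647 > 0.04045 → ((0.5647+0.055)/1.055)^2.4 ≈ 0.27889
  G=139: 139/255≈0.5451 > 0.04045 → ((0.5451+0.055)/1.055)^2.4 ≈ 0.25818
  B=78: 78/255≈0.3059 > 0.04045 → ((0.3059+0.055)/1.055)^2.4 ≈ 0.07619
  L2 = 0.2126×0.27889 + 0.7152×0.25818 + 0.0722×0.07619 ≈ 0.24945
Lighter = 0.52780, Darker = 0.24945
Ratio = (L_lighter + 0.05) / (L_darker + 0.05)
Ratio = (0.52780 + 0.05) / (0.24945 + 0.05) = 0.57780 / 0.29945 ≈ 1.9296
Ratio ≈ 1.93:1


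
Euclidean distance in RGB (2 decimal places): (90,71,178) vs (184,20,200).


d = √[(R₁-R₂)² + (G₁-G₂)² + (B₁-B₂)²]
d = √[(90-184)² + (71-20)² + (178-200)²]
d = √[8836 + 2601 + 484]
d = √11921
d ≈ 109.18


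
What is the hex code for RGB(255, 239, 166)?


R = 255 → FF (hex)
G = 239 → EF (hex)
B = 166 → A6 (hex)
Hex = #FFEFA6


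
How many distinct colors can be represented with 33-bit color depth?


Colors = 2^bits = 2^33
= 8,589,934,592 colors


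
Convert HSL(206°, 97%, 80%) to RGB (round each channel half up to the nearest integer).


H=206°, S=0.97, L=0.80
C = (1-|2L-1|)×S = (1-|0.60|)×0.97 = 0.388
H' = H/60 = 206/60 ≈ 3.4333; X = C×(1-|H' mod 2 - 1|) ≈ 0.2199
m = L - C/2 = 0.80 - 0.194 = 0.606
Sector ⌊H'⌋ = 3 → (R',G',B') = (0.0, ≈0.2199, 0.388)
RGB = ((R'+m)×255, (G'+m)×255, (B'+m)×255) = (154.53, 210.596, 253.47)
Round half up → RGB(155, 211, 253)


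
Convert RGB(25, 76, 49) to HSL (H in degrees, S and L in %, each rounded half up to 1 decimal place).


Normalize: R'=25/255≈0.0980, G'=76/255≈0.2980, B'=49/255≈0.1922
Max=76/255, Min=25/255, Δ=Max-Min=51/255
L = (Max+Min)/2 = (76+25)/510 = 101/510 = 0.19803… → L = 19.8%
L ≤ 0.5 → S = Δ/(Max+Min) = 51/(76+25) = 51/101 = 0.50495… → S = 50.5%
(the 1/255 factors cancel in S and H, so raw channel differences can be used)
Max is G' → H = 60 × ((B-R)/Δ + 2) = 60 × ((49-25)/51 + 2)
  24/51 + 2 = 0.4705… + 2 = 2.4705…
  H = 60 × 2.4705… = 148.235…° → H = 148.2°
= HSL(148.2°, 50.5%, 19.8%)


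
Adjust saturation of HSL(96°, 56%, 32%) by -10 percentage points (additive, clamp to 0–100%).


Original S = 56%
Adjustment = -10 percentage points
New S = 56 + (-10) = 46
Clamp to [0, 100] → 46
= HSL(96°, 46%, 32%)


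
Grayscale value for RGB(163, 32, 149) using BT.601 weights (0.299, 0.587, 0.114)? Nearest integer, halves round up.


Gray = 0.299×R + 0.587×G + 0.114×B
Gray = 0.299×163 + 0.587×32 + 0.114×149
Gray = 48.737 + 18.784 + 16.986
Gray = 84.507 → round half up → 85
Gray = 85


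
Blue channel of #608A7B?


Color: #608A7B
R = 60 = 96
G = 8A = 138
B = 7B = 123
Blue = 123


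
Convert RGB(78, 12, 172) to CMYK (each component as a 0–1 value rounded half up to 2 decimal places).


R'=78/255≈0.3059, G'=12/255≈0.0471, B'=172/255≈0.6745
K = 1 - max(R',G',B') = 1 - 172/255 = 83/255 = 0.32549… → 0.33
(1-R'-K)/(1-K) simplifies to (max-R)/max with max = 172:
C = (172-78)/172 = 94/172 = 0.54651… → 0.55
M = (172-12)/172 = 160/172 = 0.93023… → 0.93
Y = (172-172)/172 = 0/172 = 0 → 0.00
= CMYK(0.55, 0.93, 0.00, 0.33)


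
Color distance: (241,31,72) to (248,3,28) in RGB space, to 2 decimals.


d = √[(R₁-R₂)² + (G₁-G₂)² + (B₁-B₂)²]
d = √[(241-248)² + (31-3)² + (72-28)²]
d = √[49 + 784 + 1936]
d = √2769
d ≈ 52.62


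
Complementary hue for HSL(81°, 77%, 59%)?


Complement = opposite side of color wheel = hue + 180°
H' = (81 + 180) mod 360 = 261°
S and L unchanged.
= HSL(261°, 77%, 59%)


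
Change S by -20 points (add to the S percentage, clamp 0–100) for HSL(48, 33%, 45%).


Original S = 33%
Adjustment = -20 percentage points
New S = 33 + (-20) = 13
Clamp to [0, 100] → 13
= HSL(48°, 13%, 45%)


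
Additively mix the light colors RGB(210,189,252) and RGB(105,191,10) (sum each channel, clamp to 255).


Additive: each channel = min(255, C₁+C₂)
R: 210+105 = 315 → 255
G: 189+191 = 380 → 255
B: 252+10 = 262 → 255
= RGB(255, 255, 255)


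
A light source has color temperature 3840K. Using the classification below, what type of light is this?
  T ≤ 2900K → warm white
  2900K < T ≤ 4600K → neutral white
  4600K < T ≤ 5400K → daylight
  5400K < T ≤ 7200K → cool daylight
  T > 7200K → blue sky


Temperature: 3840K
2900K < 3840K ≤ 4600K → neutral white
Classification: neutral white


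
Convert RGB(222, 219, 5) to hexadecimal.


R = 222 → DE (hex)
G = 219 → DB (hex)
B = 5 → 05 (hex)
Hex = #DEDB05


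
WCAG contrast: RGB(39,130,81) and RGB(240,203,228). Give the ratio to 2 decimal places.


Linearize each sRGB channel c=v/255: c/12.92 if c ≤ 0.04045 else ((c+0.055)/1.055)^2.4
L = 0.2126×R_lin + 0.7152×G_lin + 0.0722×B_lin
Color 1 (39,130,81):
  R=39: 39/255≈0.1529 > 0.04045 → ((0.1529+0.055)/1.055)^2.4 ≈ 0.02029
  G=130: 130/255≈0.5098 > 0.04045 → ((0.5098+0.055)/1.055)^2.4 ≈ 0.22323
  B=81: 81/255≈0.3176 > 0.04045 → ((0.3176+0.055)/1.055)^2.4 ≈ 0.08228
  L1 = 0.2126×0.02029 + 0.7152×0.22323 + 0.0722×0.08228 ≈ 0.16991
Color 2 (240,203,228):
  R=240: 240/255≈0.9412 > 0.04045 → ((0.9412+0.055)/1.055)^2.4 ≈ 0.87137
  G=203: 203/255≈0.7961 > 0.04045 → ((0.7961+0.055)/1.055)^2.4 ≈ 0.59720
  B=228: 228/255≈0.8941 > 0.04045 → ((0.8941+0.055)/1.055)^2.4 ≈ 0.77582
  L2 = 0.2126×0.87137 + 0.7152×0.59720 + 0.0722×0.77582 ≈ 0.66839
Lighter = 0.66839, Darker = 0.16991
Ratio = (L_lighter + 0.05) / (L_darker + 0.05)
Ratio = (0.66839 + 0.05) / (0.16991 + 0.05) = 0.71839 / 0.21991 ≈ 3.2668
Ratio ≈ 3.27:1


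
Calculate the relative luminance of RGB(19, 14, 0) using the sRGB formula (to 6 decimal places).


Linearize each channel (sRGB transfer function): c = v/255; c_lin = c/12.92 if c ≤ 0.04045, else ((c+0.055)/1.055)^2.4
  R: 19/255 ≈ 0.074510 > 0.04045 → ((0.074510+0.055)/1.055)^2.4 ≈ 0.006512
  G: 14/255 ≈ 0.054902 > 0.04045 → ((0.054902+0.055)/1.055)^2.4 ≈ 0.004391
  B: 0/255 ≈ 0.000000 ≤ 0.04045 → 0.000000/12.92 ≈ 0.000000
R_lin = 0.006512, G_lin = 0.004391, B_lin = 0.000000
L = 0.2126×R + 0.7152×G + 0.0722×B
L = 0.2126×0.006512 + 0.7152×0.004391 + 0.0722×0.000000
L ≈ 0.004525


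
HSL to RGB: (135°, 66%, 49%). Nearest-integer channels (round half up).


H=135°, S=0.66, L=0.49
C = (1-|2L-1|)×S = (1-|-0.02|)×0.66 = 0.6468
H' = H/60 = 135/60 ≈ 2.2500; X = C×(1-|H' mod 2 - 1|) = 0.1617
m = L - C/2 = 0.49 - 0.3234 = 0.1666
Sector ⌊H'⌋ = 2 → (R',G',B') = (0.0, 0.6468, 0.1617)
RGB = ((R'+m)×255, (G'+m)×255, (B'+m)×255) = (42.483, 207.417, 83.7165)
Round half up → RGB(42, 207, 84)


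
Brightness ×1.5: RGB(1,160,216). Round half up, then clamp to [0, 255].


Multiply each channel by 1.5, round half up, clamp to [0, 255]
R: 1×1.5 = 1.5 → round → 2
G: 160×1.5 = 240
B: 216×1.5 = 324 → clamp → 255
= RGB(2, 240, 255)


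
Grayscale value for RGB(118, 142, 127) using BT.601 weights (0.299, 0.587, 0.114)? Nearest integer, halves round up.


Gray = 0.299×R + 0.587×G + 0.114×B
Gray = 0.299×118 + 0.587×142 + 0.114×127
Gray = 35.282 + 83.354 + 14.478
Gray = 133.114 → round half up → 133
Gray = 133


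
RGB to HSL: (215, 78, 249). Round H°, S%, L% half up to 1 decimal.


Normalize: R'=215/255≈0.8431, G'=78/255≈0.3059, B'=249/255≈0.9765
Max=249/255, Min=78/255, Δ=Max-Min=171/255
L = (Max+Min)/2 = (249+78)/510 = 327/510 = 0.64117… → L = 64.1%
L > 0.5 → S = Δ/(2-Max-Min) = 171/(510-249-78) = 171/183 = 0.93442… → S = 93.4%
(the 1/255 factors cancel in S and H, so raw channel differences can be used)
Max is B' → H = 60 × ((R-G)/Δ + 4) = 60 × ((215-78)/171 + 4)
  137/171 + 4 = 0.8011… + 4 = 4.8011…
  H = 60 × 4.8011… = 288.070…° → H = 288.1°
= HSL(288.1°, 93.4%, 64.1%)


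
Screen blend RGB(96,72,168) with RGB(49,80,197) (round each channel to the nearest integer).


Screen: C = 255 - (255-A)×(255-B)/255, rounded to nearest integer
R: 255 - (255-96)×(255-49)/255 = 255 - 32754/255 ≈ 255 - 128.447 = 126.553 → 127
G: 255 - (255-72)×(255-80)/255 = 255 - 32025/255 ≈ 255 - 125.588 = 129.412 → 129
B: 255 - (255-168)×(255-197)/255 = 255 - 5046/255 ≈ 255 - 19.788 = 235.212 → 235
= RGB(127, 129, 235)


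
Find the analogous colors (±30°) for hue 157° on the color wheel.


Base hue: 157°
Left analog: (157 - 30) mod 360 = 127°
Right analog: (157 + 30) mod 360 = 187°
Analogous hues = 127° and 187°


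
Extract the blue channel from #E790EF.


Color: #E790EF
R = E7 = 231
G = 90 = 144
B = EF = 239
Blue = 239


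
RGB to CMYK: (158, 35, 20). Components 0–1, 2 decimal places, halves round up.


R'=158/255≈0.6196, G'=35/255≈0.1373, B'=20/255≈0.0784
K = 1 - max(R',G',B') = 1 - 158/255 = 97/255 = 0.38039… → 0.38
(1-R'-K)/(1-K) simplifies to (max-R)/max with max = 158:
C = (158-158)/158 = 0/158 = 0 → 0.00
M = (158-35)/158 = 123/158 = 0.77848… → 0.78
Y = (158-20)/158 = 138/158 = 0.87341… → 0.87
= CMYK(0.00, 0.78, 0.87, 0.38)


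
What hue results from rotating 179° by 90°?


New hue = (H + rotation) mod 360
New hue = (179 + 90) mod 360
= 269 mod 360
= 269°


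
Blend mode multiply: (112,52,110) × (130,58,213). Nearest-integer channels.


Multiply: C = A×B/255, rounded to nearest integer
R: 112×130/255 = 14560/255 ≈ 57.098 → 57
G: 52×58/255 = 3016/255 ≈ 11.827 → 12
B: 110×213/255 = 23430/255 ≈ 91.882 → 92
= RGB(57, 12, 92)


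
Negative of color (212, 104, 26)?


Invert: (255-R, 255-G, 255-B)
R: 255-212 = 43
G: 255-104 = 151
B: 255-26 = 229
= RGB(43, 151, 229)


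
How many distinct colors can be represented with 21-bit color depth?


Colors = 2^bits = 2^21
= 2,097,152 colors


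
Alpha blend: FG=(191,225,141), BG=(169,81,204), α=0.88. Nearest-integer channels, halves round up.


C = α×F + (1-α)×B, with 1-α = 0.12
R: 0.88×191 + 0.12×169 = 168.08 + 20.28 = 188.36 → 188
G: 0.88×225 + 0.12×81 = 198.00 + 9.72 = 207.72 → 208
B: 0.88×141 + 0.12×204 = 124.08 + 24.48 = 148.56 → 149
= RGB(188, 208, 149)


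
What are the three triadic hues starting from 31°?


Triadic: equally spaced at 120° intervals
H1 = 31°
H2 = (31 + 120) mod 360 = 151°
H3 = (31 + 240) mod 360 = 271°
Triadic = 31°, 151°, 271°


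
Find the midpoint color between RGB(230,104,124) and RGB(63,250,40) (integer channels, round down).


Midpoint: each channel = ⌊(C₁+C₂)/2⌋
R: ⌊(230+63)/2⌋ = 146
G: ⌊(104+250)/2⌋ = 177
B: ⌊(124+40)/2⌋ = 82
= RGB(146, 177, 82)


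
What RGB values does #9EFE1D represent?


9E → 158 (R)
FE → 254 (G)
1D → 29 (B)
= RGB(158, 254, 29)


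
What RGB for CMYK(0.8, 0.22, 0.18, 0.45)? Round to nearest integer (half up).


R = 255 × (1-C) × (1-K) = 255 × 0.20 × 0.55 = 28.05 → 28
G = 255 × (1-M) × (1-K) = 255 × 0.78 × 0.55 = 109.395 → 109
B = 255 × (1-Y) × (1-K) = 255 × 0.82 × 0.55 = 115.005 → 115
= RGB(28, 109, 115)


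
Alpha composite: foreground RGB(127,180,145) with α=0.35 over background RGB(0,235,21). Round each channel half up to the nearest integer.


C = α×F + (1-α)×B, with 1-α = 0.65
R: 0.35×127 + 0.65×0 = 44.45 + 0.00 = 44.45 → 44
G: 0.35×180 + 0.65×235 = 63.00 + 152.75 = 215.75 → 216
B: 0.35×145 + 0.65×21 = 50.75 + 13.65 = 64.40 → 64
= RGB(44, 216, 64)


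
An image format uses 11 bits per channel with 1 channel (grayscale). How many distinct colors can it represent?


Total bits = 11 bits/channel × 1 channels = 11 bits
Distinct colors = 2^11
= 2,048 colors


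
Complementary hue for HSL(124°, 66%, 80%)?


Complement = opposite side of color wheel = hue + 180°
H' = (124 + 180) mod 360 = 304°
S and L unchanged.
= HSL(304°, 66%, 80%)


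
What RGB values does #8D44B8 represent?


8D → 141 (R)
44 → 68 (G)
B8 → 184 (B)
= RGB(141, 68, 184)


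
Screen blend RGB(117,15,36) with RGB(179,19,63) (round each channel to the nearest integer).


Screen: C = 255 - (255-A)×(255-B)/255, rounded to nearest integer
R: 255 - (255-117)×(255-179)/255 = 255 - 10488/255 ≈ 255 - 41.129 = 213.871 → 214
G: 255 - (255-15)×(255-19)/255 = 255 - 56640/255 ≈ 255 - 222.118 = 32.882 → 33
B: 255 - (255-36)×(255-63)/255 = 255 - 42048/255 ≈ 255 - 164.894 = 90.106 → 90
= RGB(214, 33, 90)


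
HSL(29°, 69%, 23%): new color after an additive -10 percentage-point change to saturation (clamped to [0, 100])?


Original S = 69%
Adjustment = -10 percentage points
New S = 69 + (-10) = 59
Clamp to [0, 100] → 59
= HSL(29°, 59%, 23%)


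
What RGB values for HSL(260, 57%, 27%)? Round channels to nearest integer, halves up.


H=260°, S=0.57, L=0.27
C = (1-|2L-1|)×S = (1-|-0.46|)×0.57 = 0.3078
H' = H/60 = 260/60 ≈ 4.3333; X = C×(1-|H' mod 2 - 1|) = 0.1026
m = L - C/2 = 0.27 - 0.1539 = 0.1161
Sector ⌊H'⌋ = 4 → (R',G',B') = (0.1026, 0.0, 0.3078)
RGB = ((R'+m)×255, (G'+m)×255, (B'+m)×255) = (55.7685, 29.6055, 108.0945)
Round half up → RGB(56, 30, 108)


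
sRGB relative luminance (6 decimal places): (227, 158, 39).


Linearize each channel (sRGB transfer function): c = v/255; c_lin = c/12.92 if c ≤ 0.04045, else ((c+0.055)/1.055)^2.4
  R: 227/255 ≈ 0.890196 > 0.04045 → ((0.890196+0.055)/1.055)^2.4 ≈ 0.768151
  G: 158/255 ≈ 0.619608 > 0.04045 → ((0.619608+0.055)/1.055)^2.4 ≈ 0.341914
  B: 39/255 ≈ 0.152941 > 0.04045 → ((0.152941+0.055)/1.055)^2.4 ≈ 0.020289
R_lin = 0.768151, G_lin = 0.341914, B_lin = 0.020289
L = 0.2126×R + 0.7152×G + 0.0722×B
L = 0.2126×0.768151 + 0.7152×0.341914 + 0.0722×0.020289
L ≈ 0.409311


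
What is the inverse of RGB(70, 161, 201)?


Invert: (255-R, 255-G, 255-B)
R: 255-70 = 185
G: 255-161 = 94
B: 255-201 = 54
= RGB(185, 94, 54)


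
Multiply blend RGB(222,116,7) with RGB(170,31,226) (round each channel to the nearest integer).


Multiply: C = A×B/255, rounded to nearest integer
R: 222×170/255 = 37740/255 ≈ 148.000 → 148
G: 116×31/255 = 3596/255 ≈ 14.102 → 14
B: 7×226/255 = 1582/255 ≈ 6.204 → 6
= RGB(148, 14, 6)


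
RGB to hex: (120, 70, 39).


R = 120 → 78 (hex)
G = 70 → 46 (hex)
B = 39 → 27 (hex)
Hex = #784627


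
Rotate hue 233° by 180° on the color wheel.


New hue = (H + rotation) mod 360
New hue = (233 + 180) mod 360
= 413 mod 360
= 53°


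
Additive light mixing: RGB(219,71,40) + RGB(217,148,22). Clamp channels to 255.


Additive: each channel = min(255, C₁+C₂)
R: 219+217 = 436 → 255
G: 71+148 = 219 → 219
B: 40+22 = 62 → 62
= RGB(255, 219, 62)


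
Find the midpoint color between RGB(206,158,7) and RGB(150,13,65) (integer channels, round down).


Midpoint: each channel = ⌊(C₁+C₂)/2⌋
R: ⌊(206+150)/2⌋ = 178
G: ⌊(158+13)/2⌋ = 85
B: ⌊(7+65)/2⌋ = 36
= RGB(178, 85, 36)


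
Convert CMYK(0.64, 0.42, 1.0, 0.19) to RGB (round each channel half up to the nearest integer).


R = 255 × (1-C) × (1-K) = 255 × 0.36 × 0.81 = 74.358 → 74
G = 255 × (1-M) × (1-K) = 255 × 0.58 × 0.81 = 119.799 → 120
B = 255 × (1-Y) × (1-K) = 255 × 0.00 × 0.81 = 0
= RGB(74, 120, 0)


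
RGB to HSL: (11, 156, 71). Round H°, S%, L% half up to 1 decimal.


Normalize: R'=11/255≈0.0431, G'=156/255≈0.6118, B'=71/255≈0.2784
Max=156/255, Min=11/255, Δ=Max-Min=145/255
L = (Max+Min)/2 = (156+11)/510 = 167/510 = 0.32745… → L = 32.7%
L ≤ 0.5 → S = Δ/(Max+Min) = 145/(156+11) = 145/167 = 0.86826… → S = 86.8%
(the 1/255 factors cancel in S and H, so raw channel differences can be used)
Max is G' → H = 60 × ((B-R)/Δ + 2) = 60 × ((71-11)/145 + 2)
  60/145 + 2 = 0.4137… + 2 = 2.4137…
  H = 60 × 2.4137… = 144.827…° → H = 144.8°
= HSL(144.8°, 86.8%, 32.7%)


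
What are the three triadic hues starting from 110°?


Triadic: equally spaced at 120° intervals
H1 = 110°
H2 = (110 + 120) mod 360 = 230°
H3 = (110 + 240) mod 360 = 350°
Triadic = 110°, 230°, 350°


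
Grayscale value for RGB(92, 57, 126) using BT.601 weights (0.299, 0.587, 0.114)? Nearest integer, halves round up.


Gray = 0.299×R + 0.587×G + 0.114×B
Gray = 0.299×92 + 0.587×57 + 0.114×126
Gray = 27.508 + 33.459 + 14.364
Gray = 75.331 → round half up → 75
Gray = 75


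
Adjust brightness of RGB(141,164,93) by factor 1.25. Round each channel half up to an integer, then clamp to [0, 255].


Multiply each channel by 1.25, round half up, clamp to [0, 255]
R: 141×1.25 = 176.25 → round → 176
G: 164×1.25 = 205
B: 93×1.25 = 116.25 → round → 116
= RGB(176, 205, 116)


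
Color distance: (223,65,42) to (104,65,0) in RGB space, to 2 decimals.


d = √[(R₁-R₂)² + (G₁-G₂)² + (B₁-B₂)²]
d = √[(223-104)² + (65-65)² + (42-0)²]
d = √[14161 + 0 + 1764]
d = √15925
d ≈ 126.19


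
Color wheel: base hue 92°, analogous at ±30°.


Base hue: 92°
Left analog: (92 - 30) mod 360 = 62°
Right analog: (92 + 30) mod 360 = 122°
Analogous hues = 62° and 122°


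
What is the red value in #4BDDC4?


Color: #4BDDC4
R = 4B = 75
G = DD = 221
B = C4 = 196
Red = 75


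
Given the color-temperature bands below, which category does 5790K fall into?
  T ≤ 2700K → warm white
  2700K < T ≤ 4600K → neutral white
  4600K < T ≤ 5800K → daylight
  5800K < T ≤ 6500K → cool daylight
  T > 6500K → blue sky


Temperature: 5790K
4600K < 5790K ≤ 5800K → daylight
Classification: daylight


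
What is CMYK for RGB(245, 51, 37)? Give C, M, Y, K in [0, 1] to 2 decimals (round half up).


R'=245/255≈0.9608, G'=51/255≈0.2000, B'=37/255≈0.1451
K = 1 - max(R',G',B') = 1 - 245/255 = 10/255 = 0.03921… → 0.04
(1-R'-K)/(1-K) simplifies to (max-R)/max with max = 245:
C = (245-245)/245 = 0/245 = 0 → 0.00
M = (245-51)/245 = 194/245 = 0.79183… → 0.79
Y = (245-37)/245 = 208/245 = 0.84897… → 0.85
= CMYK(0.00, 0.79, 0.85, 0.04)


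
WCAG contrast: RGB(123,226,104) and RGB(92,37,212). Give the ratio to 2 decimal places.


Linearize each sRGB channel c=v/255: c/12.92 if c ≤ 0.04045 else ((c+0.055)/1.055)^2.4
L = 0.2126×R_lin + 0.7152×G_lin + 0.0722×B_lin
Color 1 (123,226,104):
  R=123: 123/255≈0.4824 > 0.04045 → ((0.4824+0.055)/1.055)^2.4 ≈ 0.19807
  G=226: 226/255≈0.8863 > 0.04045 → ((0.8863+0.055)/1.055)^2.4 ≈ 0.76052
  B=104: 104/255≈0.4078 > 0.04045 → ((0.4078+0.055)/1.055)^2.4 ≈ 0.13843
  L1 = 0.2126×0.19807 + 0.7152×0.76052 + 0.0722×0.13843 ≈ 0.59603
Color 2 (92,37,212):
  R=92: 92/255≈0.3608 > 0.04045 → ((0.3608+0.055)/1.055)^2.4 ≈ 0.10702
  G=37: 37/255≈0.1451 > 0.04045 → ((0.1451+0.055)/1.055)^2.4 ≈ 0.01850
  B=212: 212/255≈0.8314 > 0.04045 → ((0.8314+0.055)/1.055)^2.4 ≈ 0.65837
  L2 = 0.2126×0.10702 + 0.7152×0.01850 + 0.0722×0.65837 ≈ 0.08352
Lighter = 0.59603, Darker = 0.08352
Ratio = (L_lighter + 0.05) / (L_darker + 0.05)
Ratio = (0.59603 + 0.05) / (0.08352 + 0.05) = 0.64603 / 0.13352 ≈ 4.8385
Ratio ≈ 4.84:1


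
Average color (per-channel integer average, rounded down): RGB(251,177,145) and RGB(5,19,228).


Midpoint: each channel = ⌊(C₁+C₂)/2⌋
R: ⌊(251+5)/2⌋ = 128
G: ⌊(177+19)/2⌋ = 98
B: ⌊(145+228)/2⌋ = 186
= RGB(128, 98, 186)


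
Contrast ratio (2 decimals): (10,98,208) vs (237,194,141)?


Linearize each sRGB channel c=v/255: c/12.92 if c ≤ 0.04045 else ((c+0.055)/1.055)^2.4
L = 0.2126×R_lin + 0.7152×G_lin + 0.0722×B_lin
Color 1 (10,98,208):
  R=10: 10/255≈0.0392 ≤ 0.04045 → 0.0392/12.92 ≈ 0.00304
  G=98: 98/255≈0.3843 > 0.04045 → ((0.3843+0.055)/1.055)^2.4 ≈ 0.12214
  B=208: 208/255≈0.8157 > 0.04045 → ((0.8157+0.055)/1.055)^2.4 ≈ 0.63076
  L1 = 0.2126×0.00304 + 0.7152×0.12214 + 0.0722×0.63076 ≈ 0.13354
Color 2 (237,194,141):
  R=237: 237/255≈0.9294 > 0.04045 → ((0.9294+0.055)/1.055)^2.4 ≈ 0.84687
  G=194: 194/255≈0.7608 > 0.04045 → ((0.7608+0.055)/1.055)^2.4 ≈ 0.53948
  B=141: 141/255≈0.5529 > 0.04045 → ((0.5529+0.055)/1.055)^2.4 ≈ 0.26636
  L2 = 0.2126×0.84687 + 0.7152×0.53948 + 0.0722×0.26636 ≈ 0.58511
Lighter = 0.58511, Darker = 0.13354
Ratio = (L_lighter + 0.05) / (L_darker + 0.05)
Ratio = (0.58511 + 0.05) / (0.13354 + 0.05) = 0.63511 / 0.18354 ≈ 3.4604
Ratio ≈ 3.46:1


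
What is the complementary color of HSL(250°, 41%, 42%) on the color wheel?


Complement = opposite side of color wheel = hue + 180°
H' = (250 + 180) mod 360 = 70°
S and L unchanged.
= HSL(70°, 41%, 42%)


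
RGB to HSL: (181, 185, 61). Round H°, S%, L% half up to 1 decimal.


Normalize: R'=181/255≈0.7098, G'=185/255≈0.7255, B'=61/255≈0.2392
Max=185/255, Min=61/255, Δ=Max-Min=124/255
L = (Max+Min)/2 = (185+61)/510 = 246/510 = 0.48235… → L = 48.2%
L ≤ 0.5 → S = Δ/(Max+Min) = 124/(185+61) = 124/246 = 0.50406… → S = 50.4%
(the 1/255 factors cancel in S and H, so raw channel differences can be used)
Max is G' → H = 60 × ((B-R)/Δ + 2) = 60 × ((61-181)/124 + 2)
  -120/124 + 2 = -0.9677… + 2 = 1.0322…
  H = 60 × 1.0322… = 61.935…° → H = 61.9°
= HSL(61.9°, 50.4%, 48.2%)


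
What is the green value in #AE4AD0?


Color: #AE4AD0
R = AE = 174
G = 4A = 74
B = D0 = 208
Green = 74


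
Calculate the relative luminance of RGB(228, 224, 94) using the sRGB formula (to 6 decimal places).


Linearize each channel (sRGB transfer function): c = v/255; c_lin = c/12.92 if c ≤ 0.04045, else ((c+0.055)/1.055)^2.4
  R: 228/255 ≈ 0.894118 > 0.04045 → ((0.894118+0.055)/1.055)^2.4 ≈ 0.775822
  G: 224/255 ≈ 0.878431 > 0.04045 → ((0.878431+0.055)/1.055)^2.4 ≈ 0.745404
  B: 94/255 ≈ 0.368627 > 0.04045 → ((0.368627+0.055)/1.055)^2.4 ≈ 0.111932
R_lin = 0.775822, G_lin = 0.745404, B_lin = 0.111932
L = 0.2126×R + 0.7152×G + 0.0722×B
L = 0.2126×0.775822 + 0.7152×0.745404 + 0.0722×0.111932
L ≈ 0.706134
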